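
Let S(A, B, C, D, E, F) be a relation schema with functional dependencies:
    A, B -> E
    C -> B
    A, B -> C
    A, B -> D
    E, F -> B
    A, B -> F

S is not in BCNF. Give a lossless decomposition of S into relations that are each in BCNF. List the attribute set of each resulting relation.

{A, C, D, E, F}; {B, C}

Candidate keys of the original relation: {A, B}, {A, C}, {A, E, F}.
Within {A, B, C, D, E, F}: {C}⁺ ∩ {A, B, C, D, E, F} = {B, C}, not the whole set, so C -> B violates BCNF; decompose into {B, C} and {A, C, D, E, F}.
{B, C}: every determinant is a superkey — BCNF.
{A, C, D, E, F}: every determinant is a superkey — BCNF.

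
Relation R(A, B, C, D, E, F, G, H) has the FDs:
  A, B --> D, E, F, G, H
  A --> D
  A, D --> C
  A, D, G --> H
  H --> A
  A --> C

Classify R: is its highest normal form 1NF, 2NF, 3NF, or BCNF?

Candidate keys: {A, B}, {B, H}. Prime attributes: {A, B, H}.
A --> D: {A}⁺ = {A, C, D}, which is not all of the attributes, so the left side is not a superkey — BCNF is violated.
A --> D has non-prime {D} on the right and a non-superkey on the left, so 3NF fails.
{A} is a proper subset of the key {A, B}, and {A}⁺ contains the non-prime attributes {C, D} — a partial dependency, so 2NF is violated.

1NF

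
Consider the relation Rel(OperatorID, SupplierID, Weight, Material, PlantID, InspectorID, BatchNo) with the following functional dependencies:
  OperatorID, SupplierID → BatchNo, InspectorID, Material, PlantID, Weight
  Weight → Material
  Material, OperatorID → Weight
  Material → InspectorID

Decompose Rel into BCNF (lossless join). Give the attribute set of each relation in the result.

Candidate key of the original relation: {OperatorID, SupplierID}.
In {BatchNo, InspectorID, Material, OperatorID, PlantID, SupplierID, Weight}, {Weight} is not a superkey ({Weight}⁺ restricted to this set is {InspectorID, Material, Weight}), so split on Weight → InspectorID, Material into {InspectorID, Material, Weight} and {BatchNo, OperatorID, PlantID, SupplierID, Weight}.
In {InspectorID, Material, Weight}, {Material} is not a superkey ({Material}⁺ restricted to this set is {InspectorID, Material}), so split on Material → InspectorID into {InspectorID, Material} and {Material, Weight}.
{InspectorID, Material} is in BCNF.
{Material, Weight} is in BCNF.
{BatchNo, OperatorID, PlantID, SupplierID, Weight} is in BCNF.

{BatchNo, OperatorID, PlantID, SupplierID, Weight}; {InspectorID, Material}; {Material, Weight}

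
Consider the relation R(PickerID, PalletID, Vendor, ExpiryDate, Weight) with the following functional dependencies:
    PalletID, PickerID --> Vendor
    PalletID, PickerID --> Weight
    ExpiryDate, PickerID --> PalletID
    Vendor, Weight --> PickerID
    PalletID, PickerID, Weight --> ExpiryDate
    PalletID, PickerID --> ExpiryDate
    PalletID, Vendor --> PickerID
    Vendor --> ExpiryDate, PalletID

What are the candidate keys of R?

{ExpiryDate, PickerID}, {PalletID, PickerID}, {Vendor}

Closure of {Vendor} is {ExpiryDate, PalletID, PickerID, Vendor, Weight}, the whole schema; {Vendor} is a candidate key.
Closure of {ExpiryDate, PickerID} is {ExpiryDate, PalletID, PickerID, Vendor, Weight}, the whole schema; {ExpiryDate, PickerID} is a candidate key.
Closure of {PalletID, PickerID} is {ExpiryDate, PalletID, PickerID, Vendor, Weight}, the whole schema; {PalletID, PickerID} is a candidate key.
These are minimal and exhaustive — every other superkey contains one of them.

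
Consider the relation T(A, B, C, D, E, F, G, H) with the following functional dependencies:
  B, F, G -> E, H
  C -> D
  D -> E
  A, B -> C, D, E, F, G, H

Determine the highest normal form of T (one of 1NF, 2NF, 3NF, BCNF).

2NF

Candidate key: {A, B}. Prime attributes: {A, B}.
B, F, G -> E, H breaks BCNF: {B, F, G}⁺ = {B, E, F, G, H}, so {B, F, G} is not a superkey.
B, F, G -> E, H has non-prime {E, H} on the right and a non-superkey on the left, so 3NF fails.
Checking every proper subset of each key, none determines a non-prime attribute — 2NF is satisfied.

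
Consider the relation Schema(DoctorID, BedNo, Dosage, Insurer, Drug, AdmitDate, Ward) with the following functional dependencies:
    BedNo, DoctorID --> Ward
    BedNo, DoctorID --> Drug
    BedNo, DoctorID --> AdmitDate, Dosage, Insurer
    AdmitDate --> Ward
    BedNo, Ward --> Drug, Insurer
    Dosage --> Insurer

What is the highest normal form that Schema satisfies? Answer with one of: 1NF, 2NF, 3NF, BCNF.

Candidate key: {BedNo, DoctorID}. Prime attributes: {BedNo, DoctorID}.
AdmitDate --> Ward breaks BCNF: {AdmitDate}⁺ = {AdmitDate, Ward}, so {AdmitDate} is not a superkey.
Because {Ward} is non-prime and the left side of AdmitDate --> Ward is not a superkey, the relation is not in 3NF.
Checking every proper subset of each key, none determines a non-prime attribute — 2NF is satisfied.

2NF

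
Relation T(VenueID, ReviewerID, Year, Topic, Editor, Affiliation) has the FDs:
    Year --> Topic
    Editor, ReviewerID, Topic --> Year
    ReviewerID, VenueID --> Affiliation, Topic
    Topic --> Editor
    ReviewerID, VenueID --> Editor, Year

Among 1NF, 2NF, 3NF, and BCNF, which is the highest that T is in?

Candidate key: {ReviewerID, VenueID}. Prime attributes: {ReviewerID, VenueID}.
Year --> Topic breaks BCNF: {Year}⁺ = {Editor, Topic, Year}, so {Year} is not a superkey.
Because {Topic} is non-prime and the left side of Year --> Topic is not a superkey, the relation is not in 3NF.
Checking every proper subset of each key, none determines a non-prime attribute — 2NF is satisfied.

2NF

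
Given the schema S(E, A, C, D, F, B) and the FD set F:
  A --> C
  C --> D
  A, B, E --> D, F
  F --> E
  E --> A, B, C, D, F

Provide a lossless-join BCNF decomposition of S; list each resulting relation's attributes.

Candidate keys of the original relation: {E}, {F}.
In {A, B, C, D, E, F}, {A} is not a superkey ({A}⁺ restricted to this set is {A, C, D}), so split on A --> C, D into {A, C, D} and {A, B, E, F}.
In {A, C, D}, {C} is not a superkey ({C}⁺ restricted to this set is {C, D}), so split on C --> D into {C, D} and {A, C}.
{C, D} is in BCNF.
{A, C} is in BCNF.
{A, B, E, F} is in BCNF.

{A, B, E, F}; {A, C}; {C, D}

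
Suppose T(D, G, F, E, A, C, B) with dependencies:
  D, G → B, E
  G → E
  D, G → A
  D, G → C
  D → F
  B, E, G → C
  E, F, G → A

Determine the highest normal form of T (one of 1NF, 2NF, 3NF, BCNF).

Candidate key: {D, G}. Prime attributes: {D, G}.
G → E breaks BCNF: {G}⁺ = {E, G}, so {G} is not a superkey.
G → E determines the non-prime attribute {E} from a non-superkey — 3NF is violated.
The proper key subset {D} of {D, G} determines non-prime {F}, so the relation is not even in 2NF.

1NF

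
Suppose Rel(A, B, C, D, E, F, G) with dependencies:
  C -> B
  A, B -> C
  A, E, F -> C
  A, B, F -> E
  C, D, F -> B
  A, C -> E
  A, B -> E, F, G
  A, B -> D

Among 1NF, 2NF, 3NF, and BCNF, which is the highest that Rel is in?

3NF

Candidate keys: {A, B}, {A, C}, {A, E, F}. Prime attributes: {A, B, C, E, F}.
C -> B: {C}⁺ = {B, C}, which is not all of the attributes, so the left side is not a superkey — BCNF is violated.
Its right-hand attributes {B} are all prime, as are those of every other non-superkey FD — the relation is in 3NF.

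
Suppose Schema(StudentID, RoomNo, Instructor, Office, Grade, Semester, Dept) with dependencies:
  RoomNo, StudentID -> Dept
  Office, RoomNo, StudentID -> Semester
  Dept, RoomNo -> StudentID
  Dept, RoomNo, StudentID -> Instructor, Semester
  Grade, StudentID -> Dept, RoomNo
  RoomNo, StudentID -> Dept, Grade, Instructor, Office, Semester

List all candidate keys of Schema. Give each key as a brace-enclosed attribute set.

{Dept, RoomNo}, {Grade, StudentID}, {RoomNo, StudentID}

{Dept, RoomNo}⁺ = {Dept, Grade, Instructor, Office, RoomNo, Semester, StudentID} — all of the relation — so {Dept, RoomNo} is a candidate key.
{Grade, StudentID}⁺ = {Dept, Grade, Instructor, Office, RoomNo, Semester, StudentID} — all of the relation — so {Grade, StudentID} is a candidate key.
{RoomNo, StudentID}⁺ = {Dept, Grade, Instructor, Office, RoomNo, Semester, StudentID} — all of the relation — so {RoomNo, StudentID} is a candidate key.
No proper subset of any of these is a key, and no other minimal superkey exists.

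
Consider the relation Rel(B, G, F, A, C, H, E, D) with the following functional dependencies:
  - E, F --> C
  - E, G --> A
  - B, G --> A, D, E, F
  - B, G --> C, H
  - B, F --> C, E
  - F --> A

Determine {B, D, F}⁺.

Start with {B, D, F}.
B, F --> C, E applies; add {C, E} → now {B, C, D, E, F}.
F --> A applies; add {A} → now {A, B, C, D, E, F}.
No further FD applies.

{A, B, C, D, E, F}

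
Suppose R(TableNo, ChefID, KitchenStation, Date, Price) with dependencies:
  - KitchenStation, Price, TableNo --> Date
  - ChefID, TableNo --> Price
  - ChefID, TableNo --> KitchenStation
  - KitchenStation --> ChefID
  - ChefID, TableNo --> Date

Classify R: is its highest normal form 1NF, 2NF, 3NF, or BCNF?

3NF

Candidate keys: {ChefID, TableNo}, {KitchenStation, TableNo}. Prime attributes: {ChefID, KitchenStation, TableNo}.
KitchenStation --> ChefID: {KitchenStation}⁺ = {ChefID, KitchenStation}, which is not all of the attributes, so the left side is not a superkey — BCNF is violated.
But every attribute on its right side ({ChefID}) is prime, and the same holds for every other non-superkey FD, so 3NF still holds.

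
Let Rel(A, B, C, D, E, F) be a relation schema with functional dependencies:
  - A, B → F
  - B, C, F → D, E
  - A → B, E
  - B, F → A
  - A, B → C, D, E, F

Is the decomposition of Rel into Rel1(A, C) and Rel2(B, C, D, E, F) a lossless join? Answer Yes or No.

No

Common attributes: {C}; their closure is {C}.
Neither Rel1 nor Rel2 is contained in that closure, so the decomposition is lossy.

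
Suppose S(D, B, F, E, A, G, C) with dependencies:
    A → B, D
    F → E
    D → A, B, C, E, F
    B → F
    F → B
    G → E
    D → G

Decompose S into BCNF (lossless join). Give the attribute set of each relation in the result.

{A, C, D, F, G}; {B, E, F}

Candidate keys of the original relation: {A}, {D}.
{A, B, C, D, E, F, G}: {F} determines {B, E, F} here but is not a superkey — split on F → B, E, giving {B, E, F} and {A, C, D, F, G}.
{B, E, F}: every determinant is a superkey — BCNF.
{A, C, D, F, G}: every determinant is a superkey — BCNF.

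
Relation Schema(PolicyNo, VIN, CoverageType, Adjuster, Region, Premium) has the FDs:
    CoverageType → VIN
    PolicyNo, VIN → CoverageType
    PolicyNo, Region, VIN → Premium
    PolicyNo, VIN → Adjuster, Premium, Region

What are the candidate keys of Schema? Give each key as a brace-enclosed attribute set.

{CoverageType, PolicyNo}, {PolicyNo, VIN}

Attributes never on any right-hand side: {PolicyNo} — every candidate key must contain it.
{CoverageType, PolicyNo} is a candidate key since {CoverageType, PolicyNo}⁺ = {Adjuster, CoverageType, PolicyNo, Premium, Region, VIN} covers every attribute.
{PolicyNo, VIN} is a candidate key since {PolicyNo, VIN}⁺ = {Adjuster, CoverageType, PolicyNo, Premium, Region, VIN} covers every attribute.
These are minimal and exhaustive — every other superkey contains one of them.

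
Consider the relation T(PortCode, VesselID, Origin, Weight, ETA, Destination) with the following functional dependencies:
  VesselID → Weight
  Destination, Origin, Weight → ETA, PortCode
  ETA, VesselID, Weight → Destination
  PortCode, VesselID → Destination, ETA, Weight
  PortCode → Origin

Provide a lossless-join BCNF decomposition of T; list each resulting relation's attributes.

Candidate keys of the original relation: {Destination, Origin, VesselID}, {ETA, Origin, VesselID}, {PortCode, VesselID}.
In {Destination, ETA, Origin, PortCode, VesselID, Weight}, {VesselID} is not a superkey ({VesselID}⁺ restricted to this set is {VesselID, Weight}), so split on VesselID → Weight into {VesselID, Weight} and {Destination, ETA, Origin, PortCode, VesselID}.
{VesselID, Weight} is in BCNF.
In {Destination, ETA, Origin, PortCode, VesselID}, {PortCode} is not a superkey ({PortCode}⁺ restricted to this set is {Origin, PortCode}), so split on PortCode → Origin into {Origin, PortCode} and {Destination, ETA, PortCode, VesselID}.
{Origin, PortCode} is in BCNF.
In {Destination, ETA, PortCode, VesselID}, {ETA, VesselID} is not a superkey ({ETA, VesselID}⁺ restricted to this set is {Destination, ETA, VesselID}), so split on ETA, VesselID → Destination into {Destination, ETA, VesselID} and {ETA, PortCode, VesselID}.
{Destination, ETA, VesselID} is in BCNF.
{ETA, PortCode, VesselID} is in BCNF.

{Destination, ETA, VesselID}; {ETA, PortCode, VesselID}; {Origin, PortCode}; {VesselID, Weight}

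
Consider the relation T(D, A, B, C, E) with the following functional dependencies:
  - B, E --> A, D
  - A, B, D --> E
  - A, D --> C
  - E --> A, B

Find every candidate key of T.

{A, B, D}, {E}

{E}⁺ = {A, B, C, D, E}, which is every attribute, so {E} is a candidate key.
{A, B, D}⁺ = {A, B, C, D, E}, which is every attribute, so {A, B, D} is a candidate key.
Any other superkey properly contains one of these, so there are no further candidate keys.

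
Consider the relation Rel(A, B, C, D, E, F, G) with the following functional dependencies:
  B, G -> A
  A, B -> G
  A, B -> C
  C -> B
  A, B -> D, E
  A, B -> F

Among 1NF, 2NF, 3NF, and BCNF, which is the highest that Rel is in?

Candidate keys: {A, B}, {A, C}, {B, G}, {C, G}. Prime attributes: {A, B, C, G}.
C -> B breaks BCNF: {C}⁺ = {B, C}, so {C} is not a superkey.
Its right-hand attributes {B} are all prime, as are those of every other non-superkey FD — the relation is in 3NF.

3NF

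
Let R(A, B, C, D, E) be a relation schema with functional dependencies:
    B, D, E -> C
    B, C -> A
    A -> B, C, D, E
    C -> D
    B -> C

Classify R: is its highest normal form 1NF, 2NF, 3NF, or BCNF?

2NF

Candidate keys: {A}, {B}. Prime attributes: {A, B}.
C -> D breaks BCNF: {C}⁺ = {C, D}, so {C} is not a superkey.
C -> D has non-prime {D} on the right and a non-superkey on the left, so 3NF fails.
With only single-attribute keys there can be no partial dependency, so 2NF holds.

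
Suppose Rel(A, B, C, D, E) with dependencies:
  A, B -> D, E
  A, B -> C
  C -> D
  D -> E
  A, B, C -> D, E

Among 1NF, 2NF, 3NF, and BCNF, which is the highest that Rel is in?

2NF

Candidate key: {A, B}. Prime attributes: {A, B}.
C -> D: {C}⁺ = {C, D, E}, which is not all of the attributes, so the left side is not a superkey — BCNF is violated.
C -> D has non-prime {D} on the right and a non-superkey on the left, so 3NF fails.
Checking every proper subset of each key, none determines a non-prime attribute — 2NF is satisfied.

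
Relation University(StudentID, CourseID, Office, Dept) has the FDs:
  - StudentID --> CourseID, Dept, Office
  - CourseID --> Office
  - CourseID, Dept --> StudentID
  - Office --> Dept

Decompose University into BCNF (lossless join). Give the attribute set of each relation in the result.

{CourseID, Office, StudentID}; {Dept, Office}

Candidate keys of the original relation: {CourseID}, {StudentID}.
Within {CourseID, Dept, Office, StudentID}: {Office}⁺ ∩ {CourseID, Dept, Office, StudentID} = {Dept, Office}, not the whole set, so Office --> Dept violates BCNF; decompose into {Dept, Office} and {CourseID, Office, StudentID}.
{Dept, Office} is in BCNF.
{CourseID, Office, StudentID} is in BCNF.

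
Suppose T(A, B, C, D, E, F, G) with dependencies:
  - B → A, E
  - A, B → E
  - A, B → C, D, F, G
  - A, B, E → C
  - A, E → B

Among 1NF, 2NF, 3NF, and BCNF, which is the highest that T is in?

Candidate keys: {A, E}, {B}. Prime attributes: {A, B, E}.
The left-hand side of every FD is a superkey, so BCNF is satisfied.

BCNF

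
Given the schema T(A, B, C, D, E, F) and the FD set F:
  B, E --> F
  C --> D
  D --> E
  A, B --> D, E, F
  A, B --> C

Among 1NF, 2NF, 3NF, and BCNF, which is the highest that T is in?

Candidate key: {A, B}. Prime attributes: {A, B}.
For B, E --> F we have {B, E}⁺ = {B, E, F}; {B, E} is not a superkey, so BCNF fails.
B, E --> F determines the non-prime attribute {F} from a non-superkey — 3NF is violated.
No proper subset of a key has a non-prime attribute in its closure, so there is no partial dependency; 2NF holds.

2NF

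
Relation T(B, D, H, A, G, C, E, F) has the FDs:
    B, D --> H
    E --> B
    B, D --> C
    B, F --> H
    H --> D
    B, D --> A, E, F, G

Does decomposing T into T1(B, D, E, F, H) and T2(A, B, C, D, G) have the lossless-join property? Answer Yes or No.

The shared attributes are {B, D} and {B, D}⁺ = {A, B, C, D, E, F, G, H}.
This includes all of T1, so the common attributes are a superkey of T1 — the join is lossless.

Yes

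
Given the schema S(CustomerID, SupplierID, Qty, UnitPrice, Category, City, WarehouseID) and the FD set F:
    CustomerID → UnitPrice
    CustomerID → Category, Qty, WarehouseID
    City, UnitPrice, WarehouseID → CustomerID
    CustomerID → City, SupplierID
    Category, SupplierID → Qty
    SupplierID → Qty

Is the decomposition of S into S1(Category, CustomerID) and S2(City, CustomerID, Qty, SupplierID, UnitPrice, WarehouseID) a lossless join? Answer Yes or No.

Yes

The shared attributes are {CustomerID} and {CustomerID}⁺ = {Category, City, CustomerID, Qty, SupplierID, UnitPrice, WarehouseID}.
S1 is contained in that closure, so S1 ∩ S2 → S1 holds and the join is lossless.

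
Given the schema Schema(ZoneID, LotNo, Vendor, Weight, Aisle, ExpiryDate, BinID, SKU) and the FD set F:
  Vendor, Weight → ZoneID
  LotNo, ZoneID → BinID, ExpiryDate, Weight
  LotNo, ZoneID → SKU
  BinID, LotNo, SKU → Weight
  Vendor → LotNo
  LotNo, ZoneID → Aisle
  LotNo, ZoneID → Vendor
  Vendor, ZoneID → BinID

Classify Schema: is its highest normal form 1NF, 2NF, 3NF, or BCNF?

3NF

Candidate keys: {BinID, SKU, Vendor}, {LotNo, ZoneID}, {Vendor, Weight}, {Vendor, ZoneID}. Prime attributes: {BinID, LotNo, SKU, Vendor, Weight, ZoneID}.
BinID, LotNo, SKU → Weight: {BinID, LotNo, SKU}⁺ = {BinID, LotNo, SKU, Weight}, which is not all of the attributes, so the left side is not a superkey — BCNF is violated.
Since {Weight} ⊆ prime attributes and every other non-superkey FD also has a prime right side, the schema is in 3NF.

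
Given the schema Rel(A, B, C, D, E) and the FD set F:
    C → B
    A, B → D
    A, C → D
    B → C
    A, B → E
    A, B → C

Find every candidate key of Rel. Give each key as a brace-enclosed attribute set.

No FD produces {A}, so it must be in every candidate key.
{A, B}⁺ = {A, B, C, D, E}, which is every attribute, so {A, B} is a candidate key.
{A, C}⁺ = {A, B, C, D, E}, which is every attribute, so {A, C} is a candidate key.
No proper subset of any of these is a key, and no other minimal superkey exists.

{A, B}, {A, C}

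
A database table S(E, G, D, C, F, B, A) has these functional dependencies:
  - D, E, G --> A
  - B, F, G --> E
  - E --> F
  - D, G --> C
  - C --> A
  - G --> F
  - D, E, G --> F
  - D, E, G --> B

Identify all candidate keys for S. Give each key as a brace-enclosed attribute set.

{B, D, G}, {D, E, G}

Attributes never on any right-hand side: {D, G} — every candidate key must contain all of them.
{B, D, G}⁺ = {A, B, C, D, E, F, G}, which is every attribute, so {B, D, G} is a candidate key.
{D, E, G}⁺ = {A, B, C, D, E, F, G}, which is every attribute, so {D, E, G} is a candidate key.
Any other superkey properly contains one of these, so there are no further candidate keys.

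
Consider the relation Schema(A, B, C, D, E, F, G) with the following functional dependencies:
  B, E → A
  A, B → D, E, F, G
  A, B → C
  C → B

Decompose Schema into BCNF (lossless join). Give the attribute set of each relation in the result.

Candidate keys of the original relation: {A, B}, {A, C}, {B, E}, {C, E}.
Within {A, B, C, D, E, F, G}: {C}⁺ ∩ {A, B, C, D, E, F, G} = {B, C}, not the whole set, so C → B violates BCNF; decompose into {B, C} and {A, C, D, E, F, G}.
{B, C}: every determinant is a superkey — BCNF.
{A, C, D, E, F, G}: every determinant is a superkey — BCNF.

{A, C, D, E, F, G}; {B, C}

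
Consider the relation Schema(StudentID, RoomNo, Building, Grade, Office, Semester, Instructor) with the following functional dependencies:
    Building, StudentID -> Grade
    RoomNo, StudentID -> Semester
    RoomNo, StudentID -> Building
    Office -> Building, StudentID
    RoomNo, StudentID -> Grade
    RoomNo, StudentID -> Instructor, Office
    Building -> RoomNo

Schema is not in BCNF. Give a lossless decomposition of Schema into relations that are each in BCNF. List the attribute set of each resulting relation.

{Building, Grade, Instructor, Office, Semester, StudentID}; {Building, RoomNo}

Candidate keys of the original relation: {Building, StudentID}, {Office}, {RoomNo, StudentID}.
Within {Building, Grade, Instructor, Office, RoomNo, Semester, StudentID}: {Building}⁺ ∩ {Building, Grade, Instructor, Office, RoomNo, Semester, StudentID} = {Building, RoomNo}, not the whole set, so Building -> RoomNo violates BCNF; decompose into {Building, RoomNo} and {Building, Grade, Instructor, Office, Semester, StudentID}.
{Building, RoomNo} has no BCNF violation.
{Building, Grade, Instructor, Office, Semester, StudentID} has no BCNF violation.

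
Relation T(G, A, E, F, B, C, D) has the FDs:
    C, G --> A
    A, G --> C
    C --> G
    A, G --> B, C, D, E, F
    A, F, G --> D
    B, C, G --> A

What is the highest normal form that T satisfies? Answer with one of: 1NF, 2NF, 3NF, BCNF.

BCNF

Candidate keys: {A, G}, {C}. Prime attributes: {A, C, G}.
The left-hand side of every FD is a superkey, so BCNF is satisfied.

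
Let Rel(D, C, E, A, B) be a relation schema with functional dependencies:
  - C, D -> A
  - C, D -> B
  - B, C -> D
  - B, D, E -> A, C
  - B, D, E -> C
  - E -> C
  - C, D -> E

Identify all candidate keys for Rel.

{B, C}⁺ = {A, B, C, D, E}, which is every attribute, so {B, C} is a candidate key.
{B, E}⁺ = {A, B, C, D, E}, which is every attribute, so {B, E} is a candidate key.
{C, D}⁺ = {A, B, C, D, E}, which is every attribute, so {C, D} is a candidate key.
{D, E}⁺ = {A, B, C, D, E}, which is every attribute, so {D, E} is a candidate key.
These are minimal and exhaustive — every other superkey contains one of them.

{B, C}, {B, E}, {C, D}, {D, E}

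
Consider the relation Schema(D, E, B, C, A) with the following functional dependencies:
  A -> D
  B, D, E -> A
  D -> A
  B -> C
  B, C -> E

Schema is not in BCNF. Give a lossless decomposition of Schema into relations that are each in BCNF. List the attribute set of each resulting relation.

Candidate keys of the original relation: {A, B}, {B, D}.
{A, B, C, D, E}: {A} determines {A, D} here but is not a superkey — split on A -> D, giving {A, D} and {A, B, C, E}.
{A, D} has no BCNF violation.
{A, B, C, E}: {B} determines {B, C, E} here but is not a superkey — split on B -> C, E, giving {B, C, E} and {A, B}.
{B, C, E} has no BCNF violation.
{A, B} has no BCNF violation.

{A, B}; {A, D}; {B, C, E}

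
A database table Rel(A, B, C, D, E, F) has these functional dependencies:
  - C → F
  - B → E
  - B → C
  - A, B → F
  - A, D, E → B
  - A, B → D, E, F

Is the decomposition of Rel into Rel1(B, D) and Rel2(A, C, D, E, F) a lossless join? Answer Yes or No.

No

Common attributes: {D}; their closure is {D}.
Rel1 ⊄ {D} and Rel2 ⊄ {D}, so the split is lossy.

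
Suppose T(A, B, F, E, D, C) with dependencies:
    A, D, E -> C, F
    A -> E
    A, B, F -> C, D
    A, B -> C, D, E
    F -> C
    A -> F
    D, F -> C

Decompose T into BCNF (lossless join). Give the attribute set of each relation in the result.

Candidate key of the original relation: {A, B}.
In {A, B, C, D, E, F}, {A, D, E} is not a superkey ({A, D, E}⁺ restricted to this set is {A, C, D, E, F}), so split on A, D, E -> C, F into {A, C, D, E, F} and {A, B, D, E}.
In {A, C, D, E, F}, {A} is not a superkey ({A}⁺ restricted to this set is {A, C, E, F}), so split on A -> C, E, F into {A, C, E, F} and {A, D}.
In {A, C, E, F}, {F} is not a superkey ({F}⁺ restricted to this set is {C, F}), so split on F -> C into {C, F} and {A, E, F}.
{C, F}: every determinant is a superkey — BCNF.
{A, E, F}: every determinant is a superkey — BCNF.
{A, D}: every determinant is a superkey — BCNF.
In {A, B, D, E}, {A} is not a superkey ({A}⁺ restricted to this set is {A, E}), so split on A -> E into {A, E} and {A, B, D}.
{A, E}: every determinant is a superkey — BCNF.
{A, B, D}: every determinant is a superkey — BCNF.

{A, B, D}; {A, E, F}; {C, F}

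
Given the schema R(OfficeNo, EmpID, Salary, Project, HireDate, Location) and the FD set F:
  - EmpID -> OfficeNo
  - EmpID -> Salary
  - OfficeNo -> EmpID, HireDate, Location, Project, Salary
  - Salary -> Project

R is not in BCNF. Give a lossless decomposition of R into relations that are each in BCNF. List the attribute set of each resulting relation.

{EmpID, HireDate, Location, OfficeNo, Salary}; {Project, Salary}

Candidate keys of the original relation: {EmpID}, {OfficeNo}.
{EmpID, HireDate, Location, OfficeNo, Project, Salary}: {Salary} determines {Project, Salary} here but is not a superkey — split on Salary -> Project, giving {Project, Salary} and {EmpID, HireDate, Location, OfficeNo, Salary}.
{Project, Salary} is in BCNF.
{EmpID, HireDate, Location, OfficeNo, Salary} is in BCNF.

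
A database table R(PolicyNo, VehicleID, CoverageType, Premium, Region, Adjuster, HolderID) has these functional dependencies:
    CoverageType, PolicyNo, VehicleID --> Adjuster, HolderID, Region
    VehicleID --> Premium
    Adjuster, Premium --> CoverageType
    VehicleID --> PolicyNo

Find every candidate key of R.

{Adjuster, VehicleID}, {CoverageType, VehicleID}

No FD produces {VehicleID}, so it must be in every candidate key.
{Adjuster, VehicleID}⁺ = {Adjuster, CoverageType, HolderID, PolicyNo, Premium, Region, VehicleID}, which is every attribute, so {Adjuster, VehicleID} is a candidate key.
{CoverageType, VehicleID}⁺ = {Adjuster, CoverageType, HolderID, PolicyNo, Premium, Region, VehicleID}, which is every attribute, so {CoverageType, VehicleID} is a candidate key.
These are minimal and exhaustive — every other superkey contains one of them.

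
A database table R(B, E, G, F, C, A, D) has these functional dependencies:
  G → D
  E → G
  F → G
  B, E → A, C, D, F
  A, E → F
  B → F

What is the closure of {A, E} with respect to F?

{A, D, E, F, G}

Start with {A, E}.
E → G applies; add {G} → now {A, E, G}.
A, E → F applies; add {F} → now {A, E, F, G}.
G → D applies; add {D} → now {A, D, E, F, G}.
No further FD applies.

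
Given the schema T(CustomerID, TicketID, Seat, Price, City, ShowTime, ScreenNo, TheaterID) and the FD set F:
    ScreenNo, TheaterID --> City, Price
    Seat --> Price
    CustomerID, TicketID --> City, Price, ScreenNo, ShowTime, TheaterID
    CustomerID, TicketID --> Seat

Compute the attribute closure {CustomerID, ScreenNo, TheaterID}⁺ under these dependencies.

Start with {CustomerID, ScreenNo, TheaterID}.
ScreenNo, TheaterID --> City, Price applies; add {City, Price} → now {City, CustomerID, Price, ScreenNo, TheaterID}.
No further FD applies.

{City, CustomerID, Price, ScreenNo, TheaterID}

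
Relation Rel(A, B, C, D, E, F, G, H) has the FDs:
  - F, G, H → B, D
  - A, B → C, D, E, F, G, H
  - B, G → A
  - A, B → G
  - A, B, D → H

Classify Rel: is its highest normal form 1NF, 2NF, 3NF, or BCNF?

Candidate keys: {A, B}, {B, G}, {F, G, H}. Prime attributes: {A, B, F, G, H}.
Each dependency's left side is a superkey — BCNF holds.

BCNF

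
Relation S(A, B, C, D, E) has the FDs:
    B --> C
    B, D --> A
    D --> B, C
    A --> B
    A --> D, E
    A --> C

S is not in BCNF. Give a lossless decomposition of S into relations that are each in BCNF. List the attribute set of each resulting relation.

Candidate keys of the original relation: {A}, {D}.
In {A, B, C, D, E}, {B} is not a superkey ({B}⁺ restricted to this set is {B, C}), so split on B --> C into {B, C} and {A, B, D, E}.
{B, C} has no BCNF violation.
{A, B, D, E} has no BCNF violation.

{A, B, D, E}; {B, C}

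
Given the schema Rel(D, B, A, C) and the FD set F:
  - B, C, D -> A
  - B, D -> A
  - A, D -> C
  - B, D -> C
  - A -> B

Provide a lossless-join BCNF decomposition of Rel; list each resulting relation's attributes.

{A, B}; {A, C, D}

Candidate keys of the original relation: {A, D}, {B, D}.
{A, B, C, D}: {A} determines {A, B} here but is not a superkey — split on A -> B, giving {A, B} and {A, C, D}.
{A, B}: every determinant is a superkey — BCNF.
{A, C, D}: every determinant is a superkey — BCNF.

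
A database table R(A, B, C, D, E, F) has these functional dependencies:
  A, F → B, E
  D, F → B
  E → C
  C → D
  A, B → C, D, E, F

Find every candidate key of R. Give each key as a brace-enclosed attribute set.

{A, B}, {A, F}

No FD produces {A}, so it must be in every candidate key.
Closure of {A, B} is {A, B, C, D, E, F}, the whole schema; {A, B} is a candidate key.
Closure of {A, F} is {A, B, C, D, E, F}, the whole schema; {A, F} is a candidate key.
Any other superkey properly contains one of these, so there are no further candidate keys.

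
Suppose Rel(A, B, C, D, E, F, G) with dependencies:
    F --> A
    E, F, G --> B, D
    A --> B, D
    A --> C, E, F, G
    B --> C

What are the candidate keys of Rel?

{A}, {F}

{A}⁺ = {A, B, C, D, E, F, G}, which is every attribute, so {A} is a candidate key.
{F}⁺ = {A, B, C, D, E, F, G}, which is every attribute, so {F} is a candidate key.
These are minimal and exhaustive — every other superkey contains one of them.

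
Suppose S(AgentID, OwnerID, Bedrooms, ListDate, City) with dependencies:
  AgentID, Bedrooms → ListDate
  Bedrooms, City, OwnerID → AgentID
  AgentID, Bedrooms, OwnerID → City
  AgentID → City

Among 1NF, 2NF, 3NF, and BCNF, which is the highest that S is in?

1NF

Candidate keys: {AgentID, Bedrooms, OwnerID}, {Bedrooms, City, OwnerID}. Prime attributes: {AgentID, Bedrooms, City, OwnerID}.
AgentID, Bedrooms → ListDate breaks BCNF: {AgentID, Bedrooms}⁺ = {AgentID, Bedrooms, City, ListDate}, so {AgentID, Bedrooms} is not a superkey.
Because {ListDate} is non-prime and the left side of AgentID, Bedrooms → ListDate is not a superkey, the relation is not in 3NF.
Since {AgentID, Bedrooms} ⊂ {AgentID, Bedrooms, OwnerID} and {AgentID, Bedrooms}⁺ ⊇ {ListDate} with {ListDate} non-prime, there is a partial dependency; 2NF fails.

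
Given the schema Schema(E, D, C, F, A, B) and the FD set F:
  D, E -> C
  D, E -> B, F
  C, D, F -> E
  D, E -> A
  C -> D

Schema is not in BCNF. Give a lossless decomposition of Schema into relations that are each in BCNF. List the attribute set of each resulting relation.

{A, B, C, E, F}; {C, D}

Candidate keys of the original relation: {C, E}, {C, F}, {D, E}.
{A, B, C, D, E, F}: {C} determines {C, D} here but is not a superkey — split on C -> D, giving {C, D} and {A, B, C, E, F}.
{C, D}: every determinant is a superkey — BCNF.
{A, B, C, E, F}: every determinant is a superkey — BCNF.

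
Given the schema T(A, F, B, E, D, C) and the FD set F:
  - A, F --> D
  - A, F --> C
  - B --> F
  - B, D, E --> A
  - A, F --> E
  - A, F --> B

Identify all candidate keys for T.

{A, B}, {A, F}, {B, D, E}

Closure of {A, B} is {A, B, C, D, E, F}, the whole schema; {A, B} is a candidate key.
Closure of {A, F} is {A, B, C, D, E, F}, the whole schema; {A, F} is a candidate key.
Closure of {B, D, E} is {A, B, C, D, E, F}, the whole schema; {B, D, E} is a candidate key.
No proper subset of any of these is a key, and no other minimal superkey exists.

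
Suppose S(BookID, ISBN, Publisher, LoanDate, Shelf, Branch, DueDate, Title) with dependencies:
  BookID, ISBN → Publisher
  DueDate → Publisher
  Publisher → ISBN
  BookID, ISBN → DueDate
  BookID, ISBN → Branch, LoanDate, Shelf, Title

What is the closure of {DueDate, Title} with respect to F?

{DueDate, ISBN, Publisher, Title}

Start with {DueDate, Title}.
DueDate → Publisher applies; add {Publisher} → now {DueDate, Publisher, Title}.
Publisher → ISBN applies; add {ISBN} → now {DueDate, ISBN, Publisher, Title}.
No further FD applies.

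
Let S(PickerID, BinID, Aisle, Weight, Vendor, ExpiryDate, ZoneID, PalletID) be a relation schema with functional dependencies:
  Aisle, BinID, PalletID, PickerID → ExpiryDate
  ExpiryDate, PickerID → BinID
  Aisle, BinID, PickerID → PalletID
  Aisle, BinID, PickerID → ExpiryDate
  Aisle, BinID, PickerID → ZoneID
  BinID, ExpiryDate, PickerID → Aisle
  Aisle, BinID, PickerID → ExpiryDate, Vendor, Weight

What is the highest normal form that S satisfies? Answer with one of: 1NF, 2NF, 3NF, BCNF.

Candidate keys: {Aisle, BinID, PickerID}, {ExpiryDate, PickerID}. Prime attributes: {Aisle, BinID, ExpiryDate, PickerID}.
Every FD has a superkey on the left, so the relation is in BCNF.

BCNF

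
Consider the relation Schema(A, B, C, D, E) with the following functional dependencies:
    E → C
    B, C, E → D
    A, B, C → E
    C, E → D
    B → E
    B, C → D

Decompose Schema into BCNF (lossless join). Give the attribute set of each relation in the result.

Candidate key of the original relation: {A, B}.
In {A, B, C, D, E}, {E} is not a superkey ({E}⁺ restricted to this set is {C, D, E}), so split on E → C, D into {C, D, E} and {A, B, E}.
{C, D, E}: every determinant is a superkey — BCNF.
In {A, B, E}, {B} is not a superkey ({B}⁺ restricted to this set is {B, E}), so split on B → E into {B, E} and {A, B}.
{B, E}: every determinant is a superkey — BCNF.
{A, B}: every determinant is a superkey — BCNF.

{A, B}; {B, E}; {C, D, E}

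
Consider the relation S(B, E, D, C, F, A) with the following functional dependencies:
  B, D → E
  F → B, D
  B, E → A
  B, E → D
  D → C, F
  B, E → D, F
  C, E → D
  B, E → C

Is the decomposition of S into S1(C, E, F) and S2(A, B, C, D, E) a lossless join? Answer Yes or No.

S1 ∩ S2 = {C, E}; its closure under F is {A, B, C, D, E, F}.
This includes all of S1, so the common attributes are a superkey of S1 — the join is lossless.

Yes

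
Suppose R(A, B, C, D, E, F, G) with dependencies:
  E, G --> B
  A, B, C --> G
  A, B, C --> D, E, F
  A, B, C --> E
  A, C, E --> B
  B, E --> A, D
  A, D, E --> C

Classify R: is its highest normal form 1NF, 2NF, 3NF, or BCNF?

BCNF

Candidate keys: {A, B, C}, {A, C, E}, {A, D, E}, {B, E}, {E, G}. Prime attributes: {A, B, C, D, E, G}.
The left-hand side of every FD is a superkey, so BCNF is satisfied.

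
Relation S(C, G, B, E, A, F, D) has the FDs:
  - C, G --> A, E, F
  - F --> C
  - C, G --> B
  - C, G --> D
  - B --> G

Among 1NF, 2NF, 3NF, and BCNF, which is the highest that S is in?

3NF

Candidate keys: {B, C}, {B, F}, {C, G}, {F, G}. Prime attributes: {B, C, F, G}.
F --> C breaks BCNF: {F}⁺ = {C, F}, so {F} is not a superkey.
Since {C} ⊆ prime attributes and every other non-superkey FD also has a prime right side, the schema is in 3NF.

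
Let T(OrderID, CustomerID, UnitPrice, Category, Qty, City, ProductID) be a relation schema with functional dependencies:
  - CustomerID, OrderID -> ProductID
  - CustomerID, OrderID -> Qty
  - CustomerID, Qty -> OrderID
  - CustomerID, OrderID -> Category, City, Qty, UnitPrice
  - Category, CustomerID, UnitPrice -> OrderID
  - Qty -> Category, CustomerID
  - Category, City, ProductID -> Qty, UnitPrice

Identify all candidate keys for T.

{Qty} is a candidate key since {Qty}⁺ = {Category, City, CustomerID, OrderID, ProductID, Qty, UnitPrice} covers every attribute.
{CustomerID, OrderID} is a candidate key since {CustomerID, OrderID}⁺ = {Category, City, CustomerID, OrderID, ProductID, Qty, UnitPrice} covers every attribute.
{Category, City, ProductID} is a candidate key since {Category, City, ProductID}⁺ = {Category, City, CustomerID, OrderID, ProductID, Qty, UnitPrice} covers every attribute.
{Category, CustomerID, UnitPrice} is a candidate key since {Category, CustomerID, UnitPrice}⁺ = {Category, City, CustomerID, OrderID, ProductID, Qty, UnitPrice} covers every attribute.
No proper subset of any of these is a key, and no other minimal superkey exists.

{Category, City, ProductID}, {Category, CustomerID, UnitPrice}, {CustomerID, OrderID}, {Qty}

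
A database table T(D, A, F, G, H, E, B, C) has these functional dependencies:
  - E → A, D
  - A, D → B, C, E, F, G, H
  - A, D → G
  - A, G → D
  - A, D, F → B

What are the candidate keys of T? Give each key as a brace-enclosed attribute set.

{E} is a candidate key since {E}⁺ = {A, B, C, D, E, F, G, H} covers every attribute.
{A, D} is a candidate key since {A, D}⁺ = {A, B, C, D, E, F, G, H} covers every attribute.
{A, G} is a candidate key since {A, G}⁺ = {A, B, C, D, E, F, G, H} covers every attribute.
No proper subset of any of these is a key, and no other minimal superkey exists.

{A, D}, {A, G}, {E}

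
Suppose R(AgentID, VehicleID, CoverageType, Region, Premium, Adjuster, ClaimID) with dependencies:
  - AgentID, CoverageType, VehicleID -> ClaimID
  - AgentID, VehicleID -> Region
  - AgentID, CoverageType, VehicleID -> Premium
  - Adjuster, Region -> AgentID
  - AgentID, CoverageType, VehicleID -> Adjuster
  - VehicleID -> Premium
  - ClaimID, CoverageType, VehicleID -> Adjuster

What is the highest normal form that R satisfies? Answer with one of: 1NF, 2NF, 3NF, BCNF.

Candidate keys: {Adjuster, CoverageType, Region, VehicleID}, {AgentID, CoverageType, VehicleID}, {ClaimID, CoverageType, Region, VehicleID}. Prime attributes: {Adjuster, AgentID, ClaimID, CoverageType, Region, VehicleID}.
For AgentID, VehicleID -> Region we have {AgentID, VehicleID}⁺ = {AgentID, Premium, Region, VehicleID}; {AgentID, VehicleID} is not a superkey, so BCNF fails.
VehicleID -> Premium determines the non-prime attribute {Premium} from a non-superkey — 3NF is violated.
Since {VehicleID} ⊂ {AgentID, CoverageType, VehicleID} and {VehicleID}⁺ ⊇ {Premium} with {Premium} non-prime, there is a partial dependency; 2NF fails.

1NF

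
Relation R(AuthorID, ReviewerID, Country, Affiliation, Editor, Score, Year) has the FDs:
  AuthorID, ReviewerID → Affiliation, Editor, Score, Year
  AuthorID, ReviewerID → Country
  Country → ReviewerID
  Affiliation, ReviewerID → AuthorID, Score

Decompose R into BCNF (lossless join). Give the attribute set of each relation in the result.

{Affiliation, AuthorID, Country, Editor, Score, Year}; {Country, ReviewerID}

Candidate keys of the original relation: {Affiliation, Country}, {Affiliation, ReviewerID}, {AuthorID, Country}, {AuthorID, ReviewerID}.
{Affiliation, AuthorID, Country, Editor, ReviewerID, Score, Year}: {Country} determines {Country, ReviewerID} here but is not a superkey — split on Country → ReviewerID, giving {Country, ReviewerID} and {Affiliation, AuthorID, Country, Editor, Score, Year}.
{Country, ReviewerID}: every determinant is a superkey — BCNF.
{Affiliation, AuthorID, Country, Editor, Score, Year}: every determinant is a superkey — BCNF.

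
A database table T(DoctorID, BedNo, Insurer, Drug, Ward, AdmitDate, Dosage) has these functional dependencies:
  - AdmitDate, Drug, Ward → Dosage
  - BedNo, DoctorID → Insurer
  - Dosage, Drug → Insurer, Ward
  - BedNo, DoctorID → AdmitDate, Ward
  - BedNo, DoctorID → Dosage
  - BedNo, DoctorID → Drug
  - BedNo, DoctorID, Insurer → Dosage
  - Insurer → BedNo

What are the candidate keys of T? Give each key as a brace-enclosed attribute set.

Attributes never on any right-hand side: {DoctorID} — every candidate key must contain it.
{BedNo, DoctorID}⁺ = {AdmitDate, BedNo, DoctorID, Dosage, Drug, Insurer, Ward}, which is every attribute, so {BedNo, DoctorID} is a candidate key.
{DoctorID, Insurer}⁺ = {AdmitDate, BedNo, DoctorID, Dosage, Drug, Insurer, Ward}, which is every attribute, so {DoctorID, Insurer} is a candidate key.
{DoctorID, Dosage, Drug}⁺ = {AdmitDate, BedNo, DoctorID, Dosage, Drug, Insurer, Ward}, which is every attribute, so {DoctorID, Dosage, Drug} is a candidate key.
{AdmitDate, DoctorID, Drug, Ward}⁺ = {AdmitDate, BedNo, DoctorID, Dosage, Drug, Insurer, Ward}, which is every attribute, so {AdmitDate, DoctorID, Drug, Ward} is a candidate key.
Any other superkey properly contains one of these, so there are no further candidate keys.

{AdmitDate, DoctorID, Drug, Ward}, {BedNo, DoctorID}, {DoctorID, Dosage, Drug}, {DoctorID, Insurer}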